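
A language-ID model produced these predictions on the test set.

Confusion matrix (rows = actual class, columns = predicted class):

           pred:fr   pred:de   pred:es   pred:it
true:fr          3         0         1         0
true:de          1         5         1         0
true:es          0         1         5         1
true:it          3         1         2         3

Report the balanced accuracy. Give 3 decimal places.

0.628

Balanced accuracy = mean of per-class recall.
  fr: recall = 3/4 = 0.7500
  de: recall = 5/7 = 0.7143
  es: recall = 5/7 = 0.7143
  it: recall = 3/9 = 0.3333
Mean = (0.7500 + 0.7143 + 0.7143 + 0.3333) / 4 = 0.628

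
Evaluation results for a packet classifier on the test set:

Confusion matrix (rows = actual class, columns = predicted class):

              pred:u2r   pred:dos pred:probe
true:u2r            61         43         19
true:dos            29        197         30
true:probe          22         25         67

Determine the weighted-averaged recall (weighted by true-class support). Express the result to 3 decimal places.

0.659

Per-class recall (TP/(TP+FN)):
  u2r: TP=61, FN=43+19=62 → 61/123 = 0.4959
  dos: TP=197, FN=29+30=59 → 197/256 = 0.7695
  probe: TP=67, FN=22+25=47 → 67/114 = 0.5877
Weighted-recall = Σ (supportᵢ/N)·recallᵢ with N=493: (123/493)·0.4959 + (256/493)·0.7695 + (114/493)·0.5877 = 0.659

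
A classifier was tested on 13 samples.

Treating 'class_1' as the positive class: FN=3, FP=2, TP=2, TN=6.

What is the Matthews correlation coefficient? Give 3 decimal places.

MCC = (TP·TN − FP·FN) / √((TP+FP)(TP+FN)(TN+FP)(TN+FN))
Numerator = 2·6 − 2·3 = 6
Denominator = √(4·5·8·9) = √1440 = 37.9473
MCC = 6 / 37.9473 = 0.158

0.158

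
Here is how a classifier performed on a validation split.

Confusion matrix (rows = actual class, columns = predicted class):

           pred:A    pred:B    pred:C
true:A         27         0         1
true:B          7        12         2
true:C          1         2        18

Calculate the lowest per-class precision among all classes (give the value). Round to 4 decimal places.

0.7714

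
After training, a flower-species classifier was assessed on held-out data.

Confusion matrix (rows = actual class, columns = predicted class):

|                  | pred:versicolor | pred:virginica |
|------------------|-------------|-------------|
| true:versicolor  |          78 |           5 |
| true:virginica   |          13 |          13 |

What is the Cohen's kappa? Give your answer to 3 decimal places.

0.492

Observed agreement pₒ = trace/N = 91/109 = 0.8349
Expected agreement pₑ = Σ (rowᵢ·colᵢ)/N² = (83·91 + 26·18)/109² = 0.6751
κ = (pₒ − pₑ)/(1 − pₑ) = (0.8349 − 0.6751)/(1 − 0.6751) = 0.492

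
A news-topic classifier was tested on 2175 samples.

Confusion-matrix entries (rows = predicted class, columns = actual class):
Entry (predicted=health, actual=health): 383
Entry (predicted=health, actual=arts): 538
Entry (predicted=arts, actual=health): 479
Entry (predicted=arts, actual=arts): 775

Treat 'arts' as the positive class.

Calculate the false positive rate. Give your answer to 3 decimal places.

FPR = FP/(FP+TN) = 479/(479+383) = 0.556

0.556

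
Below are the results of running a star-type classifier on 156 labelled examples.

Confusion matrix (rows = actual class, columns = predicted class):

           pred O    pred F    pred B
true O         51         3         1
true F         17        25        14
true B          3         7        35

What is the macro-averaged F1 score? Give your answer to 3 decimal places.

Per-class F1 score (2·TP/(2·TP+FP+FN)):
  O: TP=51, FP=17+3=20, FN=3+1=4 → 102/126 = 0.8095
  F: TP=25, FP=3+7=10, FN=17+14=31 → 50/91 = 0.5495
  B: TP=35, FP=1+14=15, FN=3+7=10 → 70/95 = 0.7368
Macro-F1 score = mean = (0.8095 + 0.5495 + 0.7368) / 3 = 0.699

0.699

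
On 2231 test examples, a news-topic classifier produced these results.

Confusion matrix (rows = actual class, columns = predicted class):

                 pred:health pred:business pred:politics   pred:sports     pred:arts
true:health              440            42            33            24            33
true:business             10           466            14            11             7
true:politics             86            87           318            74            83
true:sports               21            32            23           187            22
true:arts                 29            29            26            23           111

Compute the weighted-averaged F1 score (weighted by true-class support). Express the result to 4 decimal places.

Per-class F1 score (2·TP/(2·TP+FP+FN)):
  health: TP=440, FP=10+86+21+29=146, FN=42+33+24+33=132 → 880/1158 = 0.75993
  business: TP=466, FP=42+87+32+29=190, FN=10+14+11+7=42 → 932/1164 = 0.80069
  politics: TP=318, FP=33+14+23+26=96, FN=86+87+74+83=330 → 636/1062 = 0.59887
  sports: TP=187, FP=24+11+74+23=132, FN=21+32+23+22=98 → 374/604 = 0.61921
  arts: TP=111, FP=33+7+83+22=145, FN=29+29+26+23=107 → 222/474 = 0.46835
Weighted-F1 score = Σ (supportᵢ/N)·F1 scoreᵢ with N=2231: (572/2231)·0.75993 + (508/2231)·0.80069 + (648/2231)·0.59887 + (285/2231)·0.61921 + (218/2231)·0.46835 = 0.6760

0.6760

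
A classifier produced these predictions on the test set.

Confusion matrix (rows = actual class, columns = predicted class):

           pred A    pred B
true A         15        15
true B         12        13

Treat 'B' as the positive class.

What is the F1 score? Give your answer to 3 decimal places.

Precision = TP/(TP+FP) = 13/28 = 0.4643
Recall = TP/(TP+FN) = 13/25 = 0.5200
F1 = 2·TP/(2·TP+FP+FN) = 26/53 = 0.491

0.491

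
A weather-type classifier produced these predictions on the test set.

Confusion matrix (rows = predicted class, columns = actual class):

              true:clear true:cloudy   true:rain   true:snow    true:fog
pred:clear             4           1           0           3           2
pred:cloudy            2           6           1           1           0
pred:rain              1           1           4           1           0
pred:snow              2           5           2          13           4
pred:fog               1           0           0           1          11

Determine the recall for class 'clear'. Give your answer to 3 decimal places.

0.400

recall = TP/(TP+FN).
clear: TP=4, FN=2+1+2+1=6 → 4/10 = 0.4000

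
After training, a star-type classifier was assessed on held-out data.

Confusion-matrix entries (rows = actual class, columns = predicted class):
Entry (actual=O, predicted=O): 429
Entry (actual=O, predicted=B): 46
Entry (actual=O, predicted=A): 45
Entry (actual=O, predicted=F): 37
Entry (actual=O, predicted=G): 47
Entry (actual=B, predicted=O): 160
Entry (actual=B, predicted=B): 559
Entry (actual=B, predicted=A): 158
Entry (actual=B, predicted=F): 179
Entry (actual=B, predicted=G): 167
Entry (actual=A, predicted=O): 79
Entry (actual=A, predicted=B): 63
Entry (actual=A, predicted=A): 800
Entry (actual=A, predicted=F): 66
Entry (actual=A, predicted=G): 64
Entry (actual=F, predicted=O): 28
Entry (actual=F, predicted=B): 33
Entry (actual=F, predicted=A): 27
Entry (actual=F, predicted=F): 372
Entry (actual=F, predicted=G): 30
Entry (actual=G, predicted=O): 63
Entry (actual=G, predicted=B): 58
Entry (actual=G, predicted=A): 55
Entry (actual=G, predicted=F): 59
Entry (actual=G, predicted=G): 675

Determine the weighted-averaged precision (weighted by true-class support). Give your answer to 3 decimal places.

0.678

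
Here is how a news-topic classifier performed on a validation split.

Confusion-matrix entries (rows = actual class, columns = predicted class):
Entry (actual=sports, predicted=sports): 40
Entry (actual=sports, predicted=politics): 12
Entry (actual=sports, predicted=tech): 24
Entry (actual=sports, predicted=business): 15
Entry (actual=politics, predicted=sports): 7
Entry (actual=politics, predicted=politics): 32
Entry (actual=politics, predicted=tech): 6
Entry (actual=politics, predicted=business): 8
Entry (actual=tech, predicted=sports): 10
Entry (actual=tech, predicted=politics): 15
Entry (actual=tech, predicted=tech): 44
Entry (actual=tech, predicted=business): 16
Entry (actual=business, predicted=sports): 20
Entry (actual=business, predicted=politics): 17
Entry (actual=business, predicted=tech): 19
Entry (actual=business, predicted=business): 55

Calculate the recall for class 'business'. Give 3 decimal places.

0.495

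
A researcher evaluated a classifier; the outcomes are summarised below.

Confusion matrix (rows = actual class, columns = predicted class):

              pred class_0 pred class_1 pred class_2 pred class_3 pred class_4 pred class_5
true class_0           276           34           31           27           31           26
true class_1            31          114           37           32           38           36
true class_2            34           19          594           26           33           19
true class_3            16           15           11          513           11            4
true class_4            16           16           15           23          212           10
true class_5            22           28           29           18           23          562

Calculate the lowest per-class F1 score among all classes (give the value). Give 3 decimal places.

0.444

Per-class F1 score (2·TP/(2·TP+FP+FN)):
  class_0: TP=276, FP=31+34+16+16+22=119, FN=34+31+27+31+26=149 → 552/820 = 0.6732
  class_1: TP=114, FP=34+19+15+16+28=112, FN=31+37+32+38+36=174 → 228/514 = 0.4436
  class_2: TP=594, FP=31+37+11+15+29=123, FN=34+19+26+33+19=131 → 1188/1442 = 0.8239
  class_3: TP=513, FP=27+32+26+23+18=126, FN=16+15+11+11+4=57 → 1026/1209 = 0.8486
  class_4: TP=212, FP=31+38+33+11+23=136, FN=16+16+15+23+10=80 → 424/640 = 0.6625
  class_5: TP=562, FP=26+36+19+4+10=95, FN=22+28+29+18+23=120 → 1124/1339 = 0.8394
Lowest is class 'class_1' with F1 score = 0.444.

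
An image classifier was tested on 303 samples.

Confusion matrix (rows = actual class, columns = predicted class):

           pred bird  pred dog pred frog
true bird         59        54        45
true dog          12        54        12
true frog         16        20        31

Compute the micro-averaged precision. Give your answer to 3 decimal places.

Micro-averaging pools counts across classes: ΣTP=144, ΣFP=159, ΣFN=159.
Micro-precision = TP/(TP+FP) on pooled counts = 0.475 (equals overall accuracy in single-label multiclass).

0.475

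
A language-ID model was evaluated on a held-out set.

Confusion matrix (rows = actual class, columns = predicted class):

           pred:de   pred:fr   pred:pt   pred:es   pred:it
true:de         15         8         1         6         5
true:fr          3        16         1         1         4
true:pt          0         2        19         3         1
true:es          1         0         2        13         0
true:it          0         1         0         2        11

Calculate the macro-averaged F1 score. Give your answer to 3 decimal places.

Per-class F1 score (2·TP/(2·TP+FP+FN)):
  de: TP=15, FP=3+0+1+0=4, FN=8+1+6+5=20 → 30/54 = 0.5556
  fr: TP=16, FP=8+2+0+1=11, FN=3+1+1+4=9 → 32/52 = 0.6154
  pt: TP=19, FP=1+1+2+0=4, FN=0+2+3+1=6 → 38/48 = 0.7917
  es: TP=13, FP=6+1+3+2=12, FN=1+0+2+0=3 → 26/41 = 0.6341
  it: TP=11, FP=5+4+1+0=10, FN=0+1+0+2=3 → 22/35 = 0.6286
Macro-F1 score = mean = (0.5556 + 0.6154 + 0.7917 + 0.6341 + 0.6286) / 5 = 0.645

0.645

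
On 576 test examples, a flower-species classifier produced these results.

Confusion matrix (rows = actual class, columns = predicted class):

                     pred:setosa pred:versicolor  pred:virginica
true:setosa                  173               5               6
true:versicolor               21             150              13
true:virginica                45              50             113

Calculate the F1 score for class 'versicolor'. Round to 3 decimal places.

Take TP from the diagonal, FP from the rest of the 'versicolor' prediction marginal, FN from the rest of the 'versicolor' actual marginal.
F1 score = 2·TP/(2·TP+FP+FN).
versicolor: TP=150, FP=5+50=55, FN=21+13=34 → 300/389 = 0.7712

0.771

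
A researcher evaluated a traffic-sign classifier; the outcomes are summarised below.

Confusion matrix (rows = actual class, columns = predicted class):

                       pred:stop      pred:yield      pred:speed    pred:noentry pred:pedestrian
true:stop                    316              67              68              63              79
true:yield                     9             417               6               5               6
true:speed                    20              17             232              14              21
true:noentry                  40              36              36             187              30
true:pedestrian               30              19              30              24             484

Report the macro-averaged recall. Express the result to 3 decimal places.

0.726

Per-class recall (TP/(TP+FN)):
  stop: TP=316, FN=67+68+63+79=277 → 316/593 = 0.5329
  yield: TP=417, FN=9+6+5+6=26 → 417/443 = 0.9413
  speed: TP=232, FN=20+17+14+21=72 → 232/304 = 0.7632
  noentry: TP=187, FN=40+36+36+30=142 → 187/329 = 0.5684
  pedestrian: TP=484, FN=30+19+30+24=103 → 484/587 = 0.8245
Macro-recall = mean = (0.5329 + 0.9413 + 0.7632 + 0.5684 + 0.8245) / 5 = 0.726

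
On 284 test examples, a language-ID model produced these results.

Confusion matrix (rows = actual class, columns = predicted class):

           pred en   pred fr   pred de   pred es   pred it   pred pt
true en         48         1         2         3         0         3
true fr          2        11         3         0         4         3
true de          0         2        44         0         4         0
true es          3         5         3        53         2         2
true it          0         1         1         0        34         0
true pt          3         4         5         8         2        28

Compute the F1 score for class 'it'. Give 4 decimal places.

Take TP from the diagonal, FP from the rest of the 'it' prediction marginal, FN from the rest of the 'it' actual marginal.
F1 score = 2·TP/(2·TP+FP+FN).
it: TP=34, FP=0+4+4+2+2=12, FN=0+1+1+0+0=2 → 68/82 = 0.82927

0.8293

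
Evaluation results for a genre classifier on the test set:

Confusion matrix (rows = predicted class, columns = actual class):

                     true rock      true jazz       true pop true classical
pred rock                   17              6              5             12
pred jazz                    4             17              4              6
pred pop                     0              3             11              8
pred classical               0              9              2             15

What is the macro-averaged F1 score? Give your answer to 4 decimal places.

0.5051

Per-class F1 score (2·TP/(2·TP+FP+FN)):
  rock: TP=17, FP=6+5+12=23, FN=4+0+0=4 → 34/61 = 0.55738
  jazz: TP=17, FP=4+4+6=14, FN=6+3+9=18 → 34/66 = 0.51515
  pop: TP=11, FP=0+3+8=11, FN=5+4+2=11 → 22/44 = 0.50000
  classical: TP=15, FP=0+9+2=11, FN=12+6+8=26 → 30/67 = 0.44776
Macro-F1 score = mean = (0.55738 + 0.51515 + 0.50000 + 0.44776) / 4 = 0.5051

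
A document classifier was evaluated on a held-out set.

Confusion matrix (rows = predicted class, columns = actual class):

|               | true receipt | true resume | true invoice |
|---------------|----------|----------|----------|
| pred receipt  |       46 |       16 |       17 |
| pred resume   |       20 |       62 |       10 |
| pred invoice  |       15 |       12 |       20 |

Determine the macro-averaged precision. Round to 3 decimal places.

0.561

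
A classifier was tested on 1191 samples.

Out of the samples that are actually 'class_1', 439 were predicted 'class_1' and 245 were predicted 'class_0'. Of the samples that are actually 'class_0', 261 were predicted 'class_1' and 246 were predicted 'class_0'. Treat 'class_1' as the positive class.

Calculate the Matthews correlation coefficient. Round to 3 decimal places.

0.128

MCC = (TP·TN − FP·FN) / √((TP+FP)(TP+FN)(TN+FP)(TN+FN))
Numerator = 439·246 − 261·245 = 44049
Denominator = √(700·684·507·491) = √119191035600 = 345240.5474
MCC = 44049 / 345240.5474 = 0.128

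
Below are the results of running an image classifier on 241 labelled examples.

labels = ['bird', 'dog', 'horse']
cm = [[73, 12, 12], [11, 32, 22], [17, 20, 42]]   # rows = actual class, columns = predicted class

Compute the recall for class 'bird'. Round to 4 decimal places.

One-vs-rest for 'bird': TP = diagonal; FP = other classes predicted 'bird'; FN = 'bird' predicted as other.
recall = TP/(TP+FN).
bird: TP=73, FN=12+12=24 → 73/97 = 0.75258

0.7526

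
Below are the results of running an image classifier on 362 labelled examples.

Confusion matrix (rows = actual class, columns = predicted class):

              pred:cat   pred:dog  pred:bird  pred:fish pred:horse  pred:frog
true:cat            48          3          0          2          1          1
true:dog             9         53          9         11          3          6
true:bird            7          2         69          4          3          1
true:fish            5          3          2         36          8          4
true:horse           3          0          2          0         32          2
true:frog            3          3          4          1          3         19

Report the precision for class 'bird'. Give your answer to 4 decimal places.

Treat 'bird' as positive and all other classes as negative.
precision = TP/(TP+FP).
bird: TP=69, FP=0+9+2+2+4=17 → 69/86 = 0.80233

0.8023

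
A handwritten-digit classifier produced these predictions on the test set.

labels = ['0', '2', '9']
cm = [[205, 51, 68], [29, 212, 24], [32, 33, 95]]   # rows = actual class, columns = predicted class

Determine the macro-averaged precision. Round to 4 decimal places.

Per-class precision (TP/(TP+FP)):
  0: TP=205, FP=29+32=61 → 205/266 = 0.77068
  2: TP=212, FP=51+33=84 → 212/296 = 0.71622
  9: TP=95, FP=68+24=92 → 95/187 = 0.50802
Macro-precision = mean = (0.77068 + 0.71622 + 0.50802) / 3 = 0.6650

0.6650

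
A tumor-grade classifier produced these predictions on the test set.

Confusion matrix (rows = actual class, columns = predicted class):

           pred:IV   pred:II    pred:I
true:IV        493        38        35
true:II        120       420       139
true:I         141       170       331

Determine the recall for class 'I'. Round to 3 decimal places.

recall = TP/(TP+FN).
I: TP=331, FN=141+170=311 → 331/642 = 0.5156

0.516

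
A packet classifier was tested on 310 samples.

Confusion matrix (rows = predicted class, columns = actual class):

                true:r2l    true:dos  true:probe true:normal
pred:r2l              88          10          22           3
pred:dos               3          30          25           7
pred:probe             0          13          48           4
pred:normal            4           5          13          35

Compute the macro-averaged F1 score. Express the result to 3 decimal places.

Per-class F1 score (2·TP/(2·TP+FP+FN)):
  r2l: TP=88, FP=10+22+3=35, FN=3+0+4=7 → 176/218 = 0.8073
  dos: TP=30, FP=3+25+7=35, FN=10+13+5=28 → 60/123 = 0.4878
  probe: TP=48, FP=0+13+4=17, FN=22+25+13=60 → 96/173 = 0.5549
  normal: TP=35, FP=4+5+13=22, FN=3+7+4=14 → 70/106 = 0.6604
Macro-F1 score = mean = (0.8073 + 0.4878 + 0.5549 + 0.6604) / 4 = 0.628

0.628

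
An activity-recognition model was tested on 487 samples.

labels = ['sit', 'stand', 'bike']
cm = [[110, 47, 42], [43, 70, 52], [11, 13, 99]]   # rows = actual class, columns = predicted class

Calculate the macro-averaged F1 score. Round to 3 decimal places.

0.569

Per-class F1 score (2·TP/(2·TP+FP+FN)):
  sit: TP=110, FP=43+11=54, FN=47+42=89 → 220/363 = 0.6061
  stand: TP=70, FP=47+13=60, FN=43+52=95 → 140/295 = 0.4746
  bike: TP=99, FP=42+52=94, FN=11+13=24 → 198/316 = 0.6266
Macro-F1 score = mean = (0.6061 + 0.4746 + 0.6266) / 3 = 0.569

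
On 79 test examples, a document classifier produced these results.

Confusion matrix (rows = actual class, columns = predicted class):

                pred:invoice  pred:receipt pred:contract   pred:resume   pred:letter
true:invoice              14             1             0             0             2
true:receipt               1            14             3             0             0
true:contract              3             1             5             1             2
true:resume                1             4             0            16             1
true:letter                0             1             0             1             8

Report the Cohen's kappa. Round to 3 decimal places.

Observed agreement pₒ = trace/N = 57/79 = 0.7215
Expected agreement pₑ = Σ (rowᵢ·colᵢ)/N² = (17·19 + 18·21 + 12·8 + 22·18 + 10·13)/79² = 0.2120
κ = (pₒ − pₑ)/(1 − pₑ) = (0.7215 − 0.2120)/(1 − 0.2120) = 0.647

0.647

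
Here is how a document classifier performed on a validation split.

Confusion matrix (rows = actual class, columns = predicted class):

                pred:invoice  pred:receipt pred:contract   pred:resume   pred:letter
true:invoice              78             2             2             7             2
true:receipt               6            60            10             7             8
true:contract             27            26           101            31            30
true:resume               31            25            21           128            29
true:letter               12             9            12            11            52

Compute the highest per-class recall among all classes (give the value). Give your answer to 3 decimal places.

0.857

Per-class recall (TP/(TP+FN)):
  invoice: TP=78, FN=2+2+7+2=13 → 78/91 = 0.8571
  receipt: TP=60, FN=6+10+7+8=31 → 60/91 = 0.6593
  contract: TP=101, FN=27+26+31+30=114 → 101/215 = 0.4698
  resume: TP=128, FN=31+25+21+29=106 → 128/234 = 0.5470
  letter: TP=52, FN=12+9+12+11=44 → 52/96 = 0.5417
Highest is class 'invoice' with recall = 0.857.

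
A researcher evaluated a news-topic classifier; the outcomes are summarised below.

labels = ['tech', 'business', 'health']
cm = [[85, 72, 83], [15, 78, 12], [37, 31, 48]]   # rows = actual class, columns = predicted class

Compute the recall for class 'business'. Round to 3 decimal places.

Take TP from the diagonal, FP from the rest of the 'business' prediction marginal, FN from the rest of the 'business' actual marginal.
recall = TP/(TP+FN).
business: TP=78, FN=15+12=27 → 78/105 = 0.7429

0.743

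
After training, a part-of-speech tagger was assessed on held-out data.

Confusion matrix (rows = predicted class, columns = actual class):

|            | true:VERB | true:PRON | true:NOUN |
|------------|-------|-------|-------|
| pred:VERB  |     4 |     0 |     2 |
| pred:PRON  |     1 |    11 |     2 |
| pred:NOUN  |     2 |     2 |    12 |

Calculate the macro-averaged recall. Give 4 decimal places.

0.7225

Per-class recall (TP/(TP+FN)):
  VERB: TP=4, FN=1+2=3 → 4/7 = 0.57143
  PRON: TP=11, FN=0+2=2 → 11/13 = 0.84615
  NOUN: TP=12, FN=2+2=4 → 12/16 = 0.75000
Macro-recall = mean = (0.57143 + 0.84615 + 0.75000) / 3 = 0.7225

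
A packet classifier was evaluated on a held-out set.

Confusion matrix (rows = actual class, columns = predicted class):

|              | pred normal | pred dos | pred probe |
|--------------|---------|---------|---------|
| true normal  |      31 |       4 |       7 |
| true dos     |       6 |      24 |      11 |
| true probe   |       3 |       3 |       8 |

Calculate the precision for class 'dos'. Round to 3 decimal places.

Take TP from the diagonal, FP from the rest of the 'dos' prediction marginal, FN from the rest of the 'dos' actual marginal.
precision = TP/(TP+FP).
dos: TP=24, FP=4+3=7 → 24/31 = 0.7742

0.774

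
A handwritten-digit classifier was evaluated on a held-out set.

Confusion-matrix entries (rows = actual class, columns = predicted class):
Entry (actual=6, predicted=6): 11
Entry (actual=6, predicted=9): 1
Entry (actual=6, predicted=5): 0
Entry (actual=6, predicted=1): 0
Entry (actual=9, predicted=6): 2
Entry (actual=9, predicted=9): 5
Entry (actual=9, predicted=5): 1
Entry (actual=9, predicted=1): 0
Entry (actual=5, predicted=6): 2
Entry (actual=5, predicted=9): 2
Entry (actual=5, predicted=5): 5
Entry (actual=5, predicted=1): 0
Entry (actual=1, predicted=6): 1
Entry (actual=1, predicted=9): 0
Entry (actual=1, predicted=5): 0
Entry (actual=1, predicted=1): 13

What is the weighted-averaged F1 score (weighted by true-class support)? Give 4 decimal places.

0.7886

Per-class F1 score (2·TP/(2·TP+FP+FN)):
  6: TP=11, FP=2+2+1=5, FN=1+0+0=1 → 22/28 = 0.78571
  9: TP=5, FP=1+2+0=3, FN=2+1+0=3 → 10/16 = 0.62500
  5: TP=5, FP=0+1+0=1, FN=2+2+0=4 → 10/15 = 0.66667
  1: TP=13, FP=0+0+0=0, FN=1+0+0=1 → 26/27 = 0.96296
Weighted-F1 score = Σ (supportᵢ/N)·F1 scoreᵢ with N=43: (12/43)·0.78571 + (8/43)·0.62500 + (9/43)·0.66667 + (14/43)·0.96296 = 0.7886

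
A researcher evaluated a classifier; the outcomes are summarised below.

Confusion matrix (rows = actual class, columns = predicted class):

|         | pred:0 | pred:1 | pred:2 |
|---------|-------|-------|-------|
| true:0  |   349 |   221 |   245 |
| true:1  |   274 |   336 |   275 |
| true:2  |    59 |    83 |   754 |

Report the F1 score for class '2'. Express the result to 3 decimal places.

F1 score = 2·TP/(2·TP+FP+FN).
2: TP=754, FP=245+275=520, FN=59+83=142 → 1508/2170 = 0.6949

0.695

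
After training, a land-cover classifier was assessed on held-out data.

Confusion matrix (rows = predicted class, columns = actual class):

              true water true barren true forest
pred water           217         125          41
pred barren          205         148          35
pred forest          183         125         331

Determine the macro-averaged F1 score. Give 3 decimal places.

0.483

Per-class F1 score (2·TP/(2·TP+FP+FN)):
  water: TP=217, FP=125+41=166, FN=205+183=388 → 434/988 = 0.4393
  barren: TP=148, FP=205+35=240, FN=125+125=250 → 296/786 = 0.3766
  forest: TP=331, FP=183+125=308, FN=41+35=76 → 662/1046 = 0.6329
Macro-F1 score = mean = (0.4393 + 0.3766 + 0.6329) / 3 = 0.483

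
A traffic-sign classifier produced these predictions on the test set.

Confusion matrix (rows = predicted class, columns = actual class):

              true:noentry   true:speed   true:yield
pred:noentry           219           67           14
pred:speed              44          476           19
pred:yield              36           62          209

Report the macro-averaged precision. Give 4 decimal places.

Per-class precision (TP/(TP+FP)):
  noentry: TP=219, FP=67+14=81 → 219/300 = 0.73000
  speed: TP=476, FP=44+19=63 → 476/539 = 0.88312
  yield: TP=209, FP=36+62=98 → 209/307 = 0.68078
Macro-precision = mean = (0.73000 + 0.88312 + 0.68078) / 3 = 0.7646

0.7646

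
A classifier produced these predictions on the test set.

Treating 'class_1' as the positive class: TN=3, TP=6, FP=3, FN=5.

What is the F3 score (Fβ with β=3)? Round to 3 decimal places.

Fβ = (1+β²)·TP / ((1+β²)·TP + β²·FN + FP), with β²=9
= 10·6 / (10·6 + 9·5 + 3) = 0.556

0.556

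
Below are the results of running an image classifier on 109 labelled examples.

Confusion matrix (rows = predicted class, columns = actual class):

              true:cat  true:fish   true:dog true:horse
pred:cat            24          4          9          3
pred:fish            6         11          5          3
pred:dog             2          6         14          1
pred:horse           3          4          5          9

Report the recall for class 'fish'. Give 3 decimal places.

One-vs-rest for 'fish': TP = diagonal; FP = other classes predicted 'fish'; FN = 'fish' predicted as other.
recall = TP/(TP+FN).
fish: TP=11, FN=4+6+4=14 → 11/25 = 0.4400

0.440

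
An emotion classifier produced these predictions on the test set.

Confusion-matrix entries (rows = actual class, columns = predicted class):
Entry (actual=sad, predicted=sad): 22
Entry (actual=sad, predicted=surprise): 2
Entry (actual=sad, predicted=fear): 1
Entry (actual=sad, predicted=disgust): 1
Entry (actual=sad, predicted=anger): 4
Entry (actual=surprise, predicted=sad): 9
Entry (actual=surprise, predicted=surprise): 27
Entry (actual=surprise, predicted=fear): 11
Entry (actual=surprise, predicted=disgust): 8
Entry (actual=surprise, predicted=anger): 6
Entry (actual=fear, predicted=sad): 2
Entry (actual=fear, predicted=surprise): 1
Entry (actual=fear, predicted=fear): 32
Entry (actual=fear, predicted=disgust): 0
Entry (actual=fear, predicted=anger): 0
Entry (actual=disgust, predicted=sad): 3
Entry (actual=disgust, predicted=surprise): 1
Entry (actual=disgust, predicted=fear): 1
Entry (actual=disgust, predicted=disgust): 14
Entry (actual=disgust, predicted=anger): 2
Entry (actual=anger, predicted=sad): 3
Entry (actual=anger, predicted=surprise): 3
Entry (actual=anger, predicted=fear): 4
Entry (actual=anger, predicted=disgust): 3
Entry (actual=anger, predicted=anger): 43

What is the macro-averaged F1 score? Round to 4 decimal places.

0.6677

Per-class F1 score (2·TP/(2·TP+FP+FN)):
  sad: TP=22, FP=9+2+3+3=17, FN=2+1+1+4=8 → 44/69 = 0.63768
  surprise: TP=27, FP=2+1+1+3=7, FN=9+11+8+6=34 → 54/95 = 0.56842
  fear: TP=32, FP=1+11+1+4=17, FN=2+1+0+0=3 → 64/84 = 0.76190
  disgust: TP=14, FP=1+8+0+3=12, FN=3+1+1+2=7 → 28/47 = 0.59574
  anger: TP=43, FP=4+6+0+2=12, FN=3+3+4+3=13 → 86/111 = 0.77477
Macro-F1 score = mean = (0.63768 + 0.56842 + 0.76190 + 0.59574 + 0.77477) / 5 = 0.6677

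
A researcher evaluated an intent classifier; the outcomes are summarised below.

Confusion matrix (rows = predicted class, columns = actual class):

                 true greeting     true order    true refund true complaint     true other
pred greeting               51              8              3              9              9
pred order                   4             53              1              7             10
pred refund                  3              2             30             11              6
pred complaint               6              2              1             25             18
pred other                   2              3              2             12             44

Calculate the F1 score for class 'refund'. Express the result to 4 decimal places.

0.6742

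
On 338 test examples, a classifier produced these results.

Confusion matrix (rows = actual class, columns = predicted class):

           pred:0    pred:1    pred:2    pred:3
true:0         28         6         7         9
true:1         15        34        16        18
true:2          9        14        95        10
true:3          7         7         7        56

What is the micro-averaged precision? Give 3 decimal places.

0.630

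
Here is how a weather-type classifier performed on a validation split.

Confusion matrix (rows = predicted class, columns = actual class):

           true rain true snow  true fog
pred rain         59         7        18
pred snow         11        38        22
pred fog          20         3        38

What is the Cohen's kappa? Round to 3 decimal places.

0.434

Observed agreement pₒ = trace/N = 135/216 = 0.6250
Expected agreement pₑ = Σ (rowᵢ·colᵢ)/N² = (90·84 + 48·71 + 78·61)/216² = 0.3371
κ = (pₒ − pₑ)/(1 − pₑ) = (0.6250 − 0.3371)/(1 − 0.3371) = 0.434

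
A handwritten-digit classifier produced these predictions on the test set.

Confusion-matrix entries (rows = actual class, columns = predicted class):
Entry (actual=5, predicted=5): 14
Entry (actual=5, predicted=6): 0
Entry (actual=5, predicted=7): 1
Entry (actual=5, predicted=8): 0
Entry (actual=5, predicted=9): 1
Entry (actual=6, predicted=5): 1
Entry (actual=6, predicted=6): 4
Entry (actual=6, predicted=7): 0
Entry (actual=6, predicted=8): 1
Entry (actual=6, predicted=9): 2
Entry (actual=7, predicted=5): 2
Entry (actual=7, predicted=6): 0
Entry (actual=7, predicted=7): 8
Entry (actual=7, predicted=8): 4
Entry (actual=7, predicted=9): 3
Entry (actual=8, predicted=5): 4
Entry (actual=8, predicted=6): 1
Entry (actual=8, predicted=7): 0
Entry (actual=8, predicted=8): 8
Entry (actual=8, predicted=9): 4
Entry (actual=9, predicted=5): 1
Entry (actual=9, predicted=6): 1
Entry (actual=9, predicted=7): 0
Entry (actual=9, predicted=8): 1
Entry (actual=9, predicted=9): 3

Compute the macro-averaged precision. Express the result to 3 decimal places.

Per-class precision (TP/(TP+FP)):
  5: TP=14, FP=1+2+4+1=8 → 14/22 = 0.6364
  6: TP=4, FP=0+0+1+1=2 → 4/6 = 0.6667
  7: TP=8, FP=1+0+0+0=1 → 8/9 = 0.8889
  8: TP=8, FP=0+1+4+1=6 → 8/14 = 0.5714
  9: TP=3, FP=1+2+3+4=10 → 3/13 = 0.2308
Macro-precision = mean = (0.6364 + 0.6667 + 0.8889 + 0.5714 + 0.2308) / 5 = 0.599

0.599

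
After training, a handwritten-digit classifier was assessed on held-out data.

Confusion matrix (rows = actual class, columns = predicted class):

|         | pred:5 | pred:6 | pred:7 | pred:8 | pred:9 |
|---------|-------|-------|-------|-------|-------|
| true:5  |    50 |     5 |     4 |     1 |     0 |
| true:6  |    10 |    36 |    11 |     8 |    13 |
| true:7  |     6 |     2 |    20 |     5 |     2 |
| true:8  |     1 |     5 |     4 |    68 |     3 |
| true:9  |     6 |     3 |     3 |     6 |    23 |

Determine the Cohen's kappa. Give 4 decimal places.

Observed agreement pₒ = trace/N = 197/295 = 0.66780
Expected agreement pₑ = Σ (rowᵢ·colᵢ)/N² = (60·73 + 78·51 + 35·42 + 81·88 + 41·41)/295² = 0.21416
κ = (pₒ − pₑ)/(1 − pₑ) = (0.66780 − 0.21416)/(1 − 0.21416) = 0.5773

0.5773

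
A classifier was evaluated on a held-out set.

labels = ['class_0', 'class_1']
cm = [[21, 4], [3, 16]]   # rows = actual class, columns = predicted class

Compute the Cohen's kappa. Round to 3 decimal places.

0.678

Observed agreement pₒ = trace/N = 37/44 = 0.8409
Expected agreement pₑ = Σ (rowᵢ·colᵢ)/N² = (25·24 + 19·20)/44² = 0.5062
κ = (pₒ − pₑ)/(1 − pₑ) = (0.8409 − 0.5062)/(1 − 0.5062) = 0.678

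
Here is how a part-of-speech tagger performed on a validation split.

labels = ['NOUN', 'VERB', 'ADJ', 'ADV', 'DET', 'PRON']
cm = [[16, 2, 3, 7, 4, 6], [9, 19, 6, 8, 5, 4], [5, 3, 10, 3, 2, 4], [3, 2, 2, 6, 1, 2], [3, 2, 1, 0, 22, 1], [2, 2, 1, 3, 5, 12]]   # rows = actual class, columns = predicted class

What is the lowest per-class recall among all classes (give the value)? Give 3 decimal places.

Per-class recall (TP/(TP+FN)):
  NOUN: TP=16, FN=2+3+7+4+6=22 → 16/38 = 0.4211
  VERB: TP=19, FN=9+6+8+5+4=32 → 19/51 = 0.3725
  ADJ: TP=10, FN=5+3+3+2+4=17 → 10/27 = 0.3704
  ADV: TP=6, FN=3+2+2+1+2=10 → 6/16 = 0.3750
  DET: TP=22, FN=3+2+1+0+1=7 → 22/29 = 0.7586
  PRON: TP=12, FN=2+2+1+3+5=13 → 12/25 = 0.4800
Lowest is class 'ADJ' with recall = 0.370.

0.370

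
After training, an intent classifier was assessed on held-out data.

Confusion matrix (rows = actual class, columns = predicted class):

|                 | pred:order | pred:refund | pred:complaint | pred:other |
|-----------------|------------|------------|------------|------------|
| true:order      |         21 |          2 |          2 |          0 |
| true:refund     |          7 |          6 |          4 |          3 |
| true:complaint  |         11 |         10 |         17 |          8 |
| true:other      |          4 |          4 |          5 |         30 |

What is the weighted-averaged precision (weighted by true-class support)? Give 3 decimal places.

Per-class precision (TP/(TP+FP)):
  order: TP=21, FP=7+11+4=22 → 21/43 = 0.4884
  refund: TP=6, FP=2+10+4=16 → 6/22 = 0.2727
  complaint: TP=17, FP=2+4+5=11 → 17/28 = 0.6071
  other: TP=30, FP=0+3+8=11 → 30/41 = 0.7317
Weighted-precision = Σ (supportᵢ/N)·precisionᵢ with N=134: (25/134)·0.4884 + (20/134)·0.2727 + (46/134)·0.6071 + (43/134)·0.7317 = 0.575

0.575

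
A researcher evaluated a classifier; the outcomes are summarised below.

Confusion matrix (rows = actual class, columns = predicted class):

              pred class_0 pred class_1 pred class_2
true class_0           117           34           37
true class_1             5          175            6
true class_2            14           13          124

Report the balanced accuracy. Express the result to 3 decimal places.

0.795

Balanced accuracy = mean of per-class recall.
  class_0: recall = 117/188 = 0.6223
  class_1: recall = 175/186 = 0.9409
  class_2: recall = 124/151 = 0.8212
Mean = (0.6223 + 0.9409 + 0.8212) / 3 = 0.795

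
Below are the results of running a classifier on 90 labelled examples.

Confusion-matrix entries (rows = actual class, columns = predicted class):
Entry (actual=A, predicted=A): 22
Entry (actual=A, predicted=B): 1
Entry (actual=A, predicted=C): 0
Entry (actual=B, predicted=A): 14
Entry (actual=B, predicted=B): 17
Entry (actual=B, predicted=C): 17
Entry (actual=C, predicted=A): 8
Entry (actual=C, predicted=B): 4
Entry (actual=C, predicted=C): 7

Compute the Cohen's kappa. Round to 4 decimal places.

Observed agreement pₒ = trace/N = 46/90 = 0.51111
Expected agreement pₑ = Σ (rowᵢ·colᵢ)/N² = (23·44 + 48·22 + 19·24)/90² = 0.31160
κ = (pₒ − pₑ)/(1 − pₑ) = (0.51111 − 0.31160)/(1 − 0.31160) = 0.2898

0.2898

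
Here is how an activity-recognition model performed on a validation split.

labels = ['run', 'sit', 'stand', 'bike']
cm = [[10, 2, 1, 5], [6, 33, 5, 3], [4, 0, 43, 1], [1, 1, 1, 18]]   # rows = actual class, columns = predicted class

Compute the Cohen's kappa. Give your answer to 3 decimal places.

Observed agreement pₒ = trace/N = 104/134 = 0.7761
Expected agreement pₑ = Σ (rowᵢ·colᵢ)/N² = (18·21 + 47·36 + 48·50 + 21·27)/134² = 0.2805
κ = (pₒ − pₑ)/(1 − pₑ) = (0.7761 − 0.2805)/(1 − 0.2805) = 0.689

0.689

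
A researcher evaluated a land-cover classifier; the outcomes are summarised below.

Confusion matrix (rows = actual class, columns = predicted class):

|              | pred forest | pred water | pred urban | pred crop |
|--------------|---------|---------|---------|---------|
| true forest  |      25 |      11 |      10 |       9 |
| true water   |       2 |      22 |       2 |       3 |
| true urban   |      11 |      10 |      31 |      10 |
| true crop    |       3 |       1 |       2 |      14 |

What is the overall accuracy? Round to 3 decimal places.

0.554

Accuracy = trace / total = (25+22+31+14=92) / 166 = 92/166 = 0.554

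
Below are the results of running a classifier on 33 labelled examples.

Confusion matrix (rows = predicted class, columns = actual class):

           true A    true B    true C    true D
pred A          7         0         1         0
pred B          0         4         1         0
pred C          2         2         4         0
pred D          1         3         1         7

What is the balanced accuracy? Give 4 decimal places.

0.6790

Balanced accuracy = mean of per-class recall.
  A: recall = 7/10 = 0.70000
  B: recall = 4/9 = 0.44444
  C: recall = 4/7 = 0.57143
  D: recall = 7/7 = 1.00000
Mean = (0.70000 + 0.44444 + 0.57143 + 1.00000) / 4 = 0.6790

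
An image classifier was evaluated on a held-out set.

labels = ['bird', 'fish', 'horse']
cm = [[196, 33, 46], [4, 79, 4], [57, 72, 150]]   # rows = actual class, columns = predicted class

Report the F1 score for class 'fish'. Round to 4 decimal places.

One-vs-rest for 'fish': TP = diagonal; FP = other classes predicted 'fish'; FN = 'fish' predicted as other.
F1 score = 2·TP/(2·TP+FP+FN).
fish: TP=79, FP=33+72=105, FN=4+4=8 → 158/271 = 0.58303

0.5830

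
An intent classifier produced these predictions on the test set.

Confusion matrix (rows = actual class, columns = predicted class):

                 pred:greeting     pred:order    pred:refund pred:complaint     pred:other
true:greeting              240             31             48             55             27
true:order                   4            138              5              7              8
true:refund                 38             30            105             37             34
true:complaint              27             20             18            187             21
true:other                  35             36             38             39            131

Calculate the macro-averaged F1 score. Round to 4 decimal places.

0.5828

Per-class F1 score (2·TP/(2·TP+FP+FN)):
  greeting: TP=240, FP=4+38+27+35=104, FN=31+48+55+27=161 → 480/745 = 0.64430
  order: TP=138, FP=31+30+20+36=117, FN=4+5+7+8=24 → 276/417 = 0.66187
  refund: TP=105, FP=48+5+18+38=109, FN=38+30+37+34=139 → 210/458 = 0.45852
  complaint: TP=187, FP=55+7+37+39=138, FN=27+20+18+21=86 → 374/598 = 0.62542
  other: TP=131, FP=27+8+34+21=90, FN=35+36+38+39=148 → 262/500 = 0.52400
Macro-F1 score = mean = (0.64430 + 0.66187 + 0.45852 + 0.62542 + 0.52400) / 5 = 0.5828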